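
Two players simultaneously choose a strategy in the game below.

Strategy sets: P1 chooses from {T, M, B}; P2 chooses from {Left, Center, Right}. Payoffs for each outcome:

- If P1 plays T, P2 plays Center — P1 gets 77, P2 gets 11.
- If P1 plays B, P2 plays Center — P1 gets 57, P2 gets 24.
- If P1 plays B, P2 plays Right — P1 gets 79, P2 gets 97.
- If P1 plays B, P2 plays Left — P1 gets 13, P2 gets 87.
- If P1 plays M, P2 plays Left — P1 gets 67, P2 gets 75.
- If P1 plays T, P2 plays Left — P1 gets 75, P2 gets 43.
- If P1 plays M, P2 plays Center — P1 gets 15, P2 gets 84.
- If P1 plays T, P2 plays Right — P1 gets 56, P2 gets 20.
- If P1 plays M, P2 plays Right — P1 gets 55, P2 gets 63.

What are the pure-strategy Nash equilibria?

(T, Left), (B, Right)

(T, Left): P1 gets 75, best alternative 67; P2 gets 43, best alternative 20. No profitable deviation — NE.
(T, Center): P2 can switch to Left (11 → 43). Not NE.
(T, Right): P1 can switch to B (56 → 79). Not NE.
(M, Left): P1 can switch to T (67 → 75). Not NE.
(M, Center): P1 can switch to T (15 → 77). Not NE.
(M, Right): P1 can switch to T (55 → 56). Not NE.
(B, Left): P1 can switch to T (13 → 75). Not NE.
(B, Center): P1 can switch to T (57 → 77). Not NE.
(B, Right): P1 gets 79, best alternative 56; P2 gets 97, best alternative 87. No profitable deviation — NE.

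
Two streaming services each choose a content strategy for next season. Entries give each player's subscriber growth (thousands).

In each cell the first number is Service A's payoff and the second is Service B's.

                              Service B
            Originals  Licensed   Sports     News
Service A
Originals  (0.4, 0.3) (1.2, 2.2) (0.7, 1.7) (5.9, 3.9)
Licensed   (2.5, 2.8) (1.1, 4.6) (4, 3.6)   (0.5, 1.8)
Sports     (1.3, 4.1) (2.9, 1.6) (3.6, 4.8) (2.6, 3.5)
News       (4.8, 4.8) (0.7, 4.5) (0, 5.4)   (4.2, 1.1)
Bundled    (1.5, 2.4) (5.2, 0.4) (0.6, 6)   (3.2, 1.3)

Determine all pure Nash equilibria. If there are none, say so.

(Originals, News)

(Originals, Originals): Service A can switch to Licensed (0.4 → 2.5). Not NE.
(Originals, Licensed): Service A can switch to Sports (1.2 → 2.9). Not NE.
(Originals, Sports): Service A can switch to Licensed (0.7 → 4). Not NE.
(Originals, News): Service A gets 5.9, best alternative 4.2; Service B gets 3.9, best alternative 2.2. No profitable deviation — NE.
(Licensed, Originals): Service A can switch to News (2.5 → 4.8). Not NE.
(Licensed, Licensed): Service A can switch to Originals (1.1 → 1.2). Not NE.
(Licensed, Sports): Service B can switch to Licensed (3.6 → 4.6). Not NE.
(Licensed, News): Service A can switch to Originals (0.5 → 5.9). Not NE.
(Sports, Originals): Service A can switch to Licensed (1.3 → 2.5). Not NE.
(Sports, Licensed): Service A can switch to Bundled (2.9 → 5.2). Not NE.
(Sports, Sports): Service A can switch to Licensed (3.6 → 4). Not NE.
(The remaining 9 profiles each have a profitable deviation by the same check.)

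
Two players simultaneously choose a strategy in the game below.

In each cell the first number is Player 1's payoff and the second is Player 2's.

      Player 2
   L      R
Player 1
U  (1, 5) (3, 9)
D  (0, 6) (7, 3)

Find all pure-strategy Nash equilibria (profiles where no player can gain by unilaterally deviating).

This game has no pure Nash equilibrium.

Player 1 against L: payoffs 1, 0 → best response U.
Player 1 against R: payoffs 3, 7 → best response D.
Player 2 against U: payoffs 5, 9 → best response R.
Player 2 against D: payoffs 6, 3 → best response L.
No profile is a mutual best response for all players.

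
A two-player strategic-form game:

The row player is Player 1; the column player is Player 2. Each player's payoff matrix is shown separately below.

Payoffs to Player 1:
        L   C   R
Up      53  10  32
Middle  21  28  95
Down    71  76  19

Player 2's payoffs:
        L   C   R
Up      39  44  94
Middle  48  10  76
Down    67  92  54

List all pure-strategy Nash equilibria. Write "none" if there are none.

Mark each player's best response to every combination of opponents' strategies; a profile where every player is best-responding is a pure Nash equilibrium.
Player 1 against L: payoffs 53, 21, 71 → best response Down.
Player 1 against C: payoffs 10, 28, 76 → best response Down.
Player 1 against R: payoffs 32, 95, 19 → best response Middle.
Player 2 against Up: payoffs 39, 44, 94 → best response R.
Player 2 against Middle: payoffs 48, 10, 76 → best response R.
Player 2 against Down: payoffs 67, 92, 54 → best response C.
Mutual best responses: (Middle, R); (Down, C).

(Middle, R), (Down, C)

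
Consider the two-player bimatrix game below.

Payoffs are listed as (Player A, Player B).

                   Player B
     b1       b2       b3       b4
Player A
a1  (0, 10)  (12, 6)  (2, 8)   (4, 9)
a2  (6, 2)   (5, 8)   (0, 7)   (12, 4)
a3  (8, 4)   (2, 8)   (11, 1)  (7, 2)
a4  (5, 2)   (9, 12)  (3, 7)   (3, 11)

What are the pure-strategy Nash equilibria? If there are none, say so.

There is no pure-strategy Nash equilibrium.

For each strategy profile, look for a profitable unilateral deviation.
(a1, b1): Player A can switch to a2 (0 → 6). Not NE.
(a1, b2): Player B can switch to b1 (6 → 10). Not NE.
(a1, b3): Player A can switch to a3 (2 → 11). Not NE.
(a1, b4): Player A can switch to a2 (4 → 12). Not NE.
(a2, b1): Player A can switch to a3 (6 → 8). Not NE.
(a2, b2): Player A can switch to a1 (5 → 12). Not NE.
(a2, b3): Player A can switch to a1 (0 → 2). Not NE.
(a2, b4): Player B can switch to b2 (4 → 8). Not NE.
(a3, b1): Player B can switch to b2 (4 → 8). Not NE.
(a3, b2): Player A can switch to a1 (2 → 12). Not NE.
(a3, b3): Player B can switch to b1 (1 → 4). Not NE.
(a3, b4): Player A can switch to a2 (7 → 12). Not NE.
(The remaining 4 profiles each have a profitable deviation by the same check.)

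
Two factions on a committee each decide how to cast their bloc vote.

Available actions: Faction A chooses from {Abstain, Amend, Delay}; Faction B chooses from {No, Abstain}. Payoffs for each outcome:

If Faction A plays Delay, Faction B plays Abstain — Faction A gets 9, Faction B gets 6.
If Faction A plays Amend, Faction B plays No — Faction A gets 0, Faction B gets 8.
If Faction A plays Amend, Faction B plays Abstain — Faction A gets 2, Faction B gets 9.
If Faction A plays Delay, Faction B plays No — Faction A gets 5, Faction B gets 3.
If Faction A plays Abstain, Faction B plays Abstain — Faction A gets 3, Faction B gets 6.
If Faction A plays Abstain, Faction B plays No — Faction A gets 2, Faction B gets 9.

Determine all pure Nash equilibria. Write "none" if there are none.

The unique pure-strategy Nash equilibrium is (Delay, Abstain).

For each player, find the best response to each opponent profile; mutual best responses are the pure NE.
Faction A against No: payoffs 2, 0, 5 → best response Delay.
Faction A against Abstain: payoffs 3, 2, 9 → best response Delay.
Faction B against Abstain: payoffs 9, 6 → best response No.
Faction B against Amend: payoffs 8, 9 → best response Abstain.
Faction B against Delay: payoffs 3, 6 → best response Abstain.
Mutual best responses: (Delay, Abstain).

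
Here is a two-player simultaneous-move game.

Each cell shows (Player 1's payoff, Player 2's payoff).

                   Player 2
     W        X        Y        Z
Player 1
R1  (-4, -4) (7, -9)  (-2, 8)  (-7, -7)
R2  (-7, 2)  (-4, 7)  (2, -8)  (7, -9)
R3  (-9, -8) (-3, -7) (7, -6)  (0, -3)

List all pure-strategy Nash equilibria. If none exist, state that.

(R1, W): Player 2 can switch to Y (-4 → 8). Not NE.
(R1, X): Player 2 can switch to W (-9 → -4). Not NE.
(R1, Y): Player 1 can switch to R2 (-2 → 2). Not NE.
(R1, Z): Player 1 can switch to R2 (-7 → 7). Not NE.
(R2, W): Player 1 can switch to R1 (-7 → -4). Not NE.
(R2, X): Player 1 can switch to R1 (-4 → 7). Not NE.
(R2, Y): Player 1 can switch to R3 (2 → 7). Not NE.
(R2, Z): Player 2 can switch to W (-9 → 2). Not NE.
(R3, W): Player 1 can switch to R1 (-9 → -4). Not NE.
(R3, X): Player 1 can switch to R1 (-3 → 7). Not NE.
(R3, Y): Player 2 can switch to Z (-6 → -3). Not NE.
(R3, Z): Player 1 can switch to R2 (0 → 7). Not NE.

There is no pure-strategy Nash equilibrium.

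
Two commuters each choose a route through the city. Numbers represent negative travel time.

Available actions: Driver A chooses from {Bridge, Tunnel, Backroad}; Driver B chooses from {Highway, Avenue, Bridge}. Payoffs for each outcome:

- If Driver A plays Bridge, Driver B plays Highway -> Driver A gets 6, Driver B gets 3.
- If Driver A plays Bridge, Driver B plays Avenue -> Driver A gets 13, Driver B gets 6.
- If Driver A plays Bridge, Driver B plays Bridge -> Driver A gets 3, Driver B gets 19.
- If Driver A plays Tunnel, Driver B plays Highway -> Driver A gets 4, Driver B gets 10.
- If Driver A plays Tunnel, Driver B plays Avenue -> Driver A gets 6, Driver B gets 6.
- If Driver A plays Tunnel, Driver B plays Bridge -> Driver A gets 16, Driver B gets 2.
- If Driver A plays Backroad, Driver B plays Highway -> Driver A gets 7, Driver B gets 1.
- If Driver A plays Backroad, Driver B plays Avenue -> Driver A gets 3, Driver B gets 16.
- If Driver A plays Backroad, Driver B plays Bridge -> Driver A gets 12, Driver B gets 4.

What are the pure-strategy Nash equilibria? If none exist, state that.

This game has no pure Nash equilibrium.

Driver A against Highway: payoffs 6, 4, 7 → best response Backroad.
Driver A against Avenue: payoffs 13, 6, 3 → best response Bridge.
Driver A against Bridge: payoffs 3, 16, 12 → best response Tunnel.
Driver B against Bridge: payoffs 3, 6, 19 → best response Bridge.
Driver B against Tunnel: payoffs 10, 6, 2 → best response Highway.
Driver B against Backroad: payoffs 1, 16, 4 → best response Avenue.
No profile is a mutual best response for all players.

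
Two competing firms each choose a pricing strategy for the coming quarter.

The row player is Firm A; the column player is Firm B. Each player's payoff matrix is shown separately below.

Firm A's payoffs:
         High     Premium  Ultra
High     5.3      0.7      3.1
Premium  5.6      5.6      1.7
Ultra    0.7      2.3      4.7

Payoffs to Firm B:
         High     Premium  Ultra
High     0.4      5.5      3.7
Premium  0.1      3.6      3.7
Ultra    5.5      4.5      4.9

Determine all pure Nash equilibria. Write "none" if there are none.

(High, High): Firm A can switch to Premium (5.3 → 5.6). Not NE.
(High, Premium): Firm A can switch to Premium (0.7 → 5.6). Not NE.
(High, Ultra): Firm A can switch to Ultra (3.1 → 4.7). Not NE.
(Premium, High): Firm B can switch to Premium (0.1 → 3.6). Not NE.
(Premium, Premium): Firm B can switch to Ultra (3.6 → 3.7). Not NE.
(Premium, Ultra): Firm A can switch to High (1.7 → 3.1). Not NE.
(Ultra, High): Firm A can switch to High (0.7 → 5.3). Not NE.
(Ultra, Premium): Firm A can switch to Premium (2.3 → 5.6). Not NE.
(Ultra, Ultra): Firm B can switch to High (4.9 → 5.5). Not NE.

There is no pure-strategy Nash equilibrium.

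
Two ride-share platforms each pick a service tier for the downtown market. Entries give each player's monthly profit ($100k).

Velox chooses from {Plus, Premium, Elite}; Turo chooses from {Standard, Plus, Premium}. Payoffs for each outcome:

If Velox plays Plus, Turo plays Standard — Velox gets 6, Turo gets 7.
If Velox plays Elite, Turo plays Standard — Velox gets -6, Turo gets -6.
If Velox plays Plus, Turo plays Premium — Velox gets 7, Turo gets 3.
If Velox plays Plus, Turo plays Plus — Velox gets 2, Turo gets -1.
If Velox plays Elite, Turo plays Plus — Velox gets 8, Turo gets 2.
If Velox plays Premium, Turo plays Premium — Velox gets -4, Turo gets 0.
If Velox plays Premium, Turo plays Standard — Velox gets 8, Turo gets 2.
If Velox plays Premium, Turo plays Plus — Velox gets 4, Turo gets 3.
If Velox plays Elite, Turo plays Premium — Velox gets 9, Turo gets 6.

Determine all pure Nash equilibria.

(Elite, Premium)

Mark each player's best response to every combination of opponents' strategies; a profile where every player is best-responding is a pure Nash equilibrium.
Velox against Standard: payoffs 6, 8, -6 → best response Premium.
Velox against Plus: payoffs 2, 4, 8 → best response Elite.
Velox against Premium: payoffs 7, -4, 9 → best response Elite.
Turo against Plus: payoffs 7, -1, 3 → best response Standard.
Turo against Premium: payoffs 2, 3, 0 → best response Plus.
Turo against Elite: payoffs -6, 2, 6 → best response Premium.
Mutual best responses: (Elite, Premium).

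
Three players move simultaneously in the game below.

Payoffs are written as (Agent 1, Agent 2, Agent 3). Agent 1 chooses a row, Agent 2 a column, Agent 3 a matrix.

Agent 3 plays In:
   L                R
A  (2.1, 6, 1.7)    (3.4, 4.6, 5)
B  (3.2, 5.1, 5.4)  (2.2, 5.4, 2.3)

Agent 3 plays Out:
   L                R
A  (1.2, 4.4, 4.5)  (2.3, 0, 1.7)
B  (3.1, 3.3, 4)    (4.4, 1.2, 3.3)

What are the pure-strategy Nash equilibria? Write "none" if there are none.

Agent 1 against (L, In): payoffs 2.1, 3.2 → best response B.
Agent 1 against (L, Out): payoffs 1.2, 3.1 → best response B.
Agent 1 against (R, In): payoffs 3.4, 2.2 → best response A.
Agent 1 against (R, Out): payoffs 2.3, 4.4 → best response B.
Agent 2 against (A, In): payoffs 6, 4.6 → best response L.
Agent 2 against (A, Out): payoffs 4.4, 0 → best response L.
Agent 2 against (B, In): payoffs 5.1, 5.4 → best response R.
Agent 2 against (B, Out): payoffs 3.3, 1.2 → best response L.
Agent 3 against (A, L): payoffs 1.7, 4.5 → best response Out.
Agent 3 against (A, R): payoffs 5, 1.7 → best response In.
Agent 3 against (B, L): payoffs 5.4, 4 → best response In.
Agent 3 against (B, R): payoffs 2.3, 3.3 → best response Out.
No profile is a mutual best response for all players.

No pure-strategy Nash equilibrium.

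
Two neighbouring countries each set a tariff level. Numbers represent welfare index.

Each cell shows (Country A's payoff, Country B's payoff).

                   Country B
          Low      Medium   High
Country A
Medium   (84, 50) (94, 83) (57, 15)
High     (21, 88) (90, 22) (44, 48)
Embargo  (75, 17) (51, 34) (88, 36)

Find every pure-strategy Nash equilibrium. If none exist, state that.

Pure-strategy Nash equilibria: (Medium, Medium); (Embargo, High)

(Medium, Low): Country B can switch to Medium (50 → 83). Not NE.
(Medium, Medium): Country A gets 94, best alternative 90; Country B gets 83, best alternative 50. No profitable deviation — NE.
(Medium, High): Country A can switch to Embargo (57 → 88). Not NE.
(High, Low): Country A can switch to Medium (21 → 84). Not NE.
(High, Medium): Country A can switch to Medium (90 → 94). Not NE.
(High, High): Country A can switch to Medium (44 → 57). Not NE.
(Embargo, Low): Country A can switch to Medium (75 → 84). Not NE.
(Embargo, Medium): Country A can switch to Medium (51 → 94). Not NE.
(Embargo, High): Country A gets 88, best alternative 57; Country B gets 36, best alternative 34. No profitable deviation — NE.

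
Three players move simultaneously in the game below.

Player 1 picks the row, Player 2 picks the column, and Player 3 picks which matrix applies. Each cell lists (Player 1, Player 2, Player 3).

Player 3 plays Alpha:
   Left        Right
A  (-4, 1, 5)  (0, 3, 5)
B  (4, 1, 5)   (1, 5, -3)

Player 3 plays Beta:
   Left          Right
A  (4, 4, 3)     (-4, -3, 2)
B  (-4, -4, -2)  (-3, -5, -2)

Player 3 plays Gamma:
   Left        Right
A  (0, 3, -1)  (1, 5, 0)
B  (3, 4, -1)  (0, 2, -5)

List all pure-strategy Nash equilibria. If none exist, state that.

There is no pure-strategy Nash equilibrium.

Player 1 against (Left, Alpha): payoffs -4, 4 → best response B.
Player 1 against (Left, Beta): payoffs 4, -4 → best response A.
Player 1 against (Left, Gamma): payoffs 0, 3 → best response B.
Player 1 against (Right, Alpha): payoffs 0, 1 → best response B.
Player 1 against (Right, Beta): payoffs -4, -3 → best response B.
Player 1 against (Right, Gamma): payoffs 1, 0 → best response A.
Player 2 against (A, Alpha): payoffs 1, 3 → best response Right.
Player 2 against (A, Beta): payoffs 4, -3 → best response Left.
Player 2 against (A, Gamma): payoffs 3, 5 → best response Right.
Player 2 against (B, Alpha): payoffs 1, 5 → best response Right.
Player 2 against (B, Beta): payoffs -4, -5 → best response Left.
Player 2 against (B, Gamma): payoffs 4, 2 → best response Left.
Player 3 against (A, Left): payoffs 5, 3, -1 → best response Alpha.
Player 3 against (A, Right): payoffs 5, 2, 0 → best response Alpha.
Player 3 against (B, Left): payoffs 5, -2, -1 → best response Alpha.
Player 3 against (B, Right): payoffs -3, -2, -5 → best response Beta.
No profile is a mutual best response for all players.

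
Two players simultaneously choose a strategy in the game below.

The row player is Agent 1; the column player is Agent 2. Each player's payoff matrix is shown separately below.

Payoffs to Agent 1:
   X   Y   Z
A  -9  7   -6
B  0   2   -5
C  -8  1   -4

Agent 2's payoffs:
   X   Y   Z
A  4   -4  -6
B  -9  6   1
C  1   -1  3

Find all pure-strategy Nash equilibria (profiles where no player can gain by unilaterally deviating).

Agent 1 against X: payoffs -9, 0, -8 → best response B.
Agent 1 against Y: payoffs 7, 2, 1 → best response A.
Agent 1 against Z: payoffs -6, -5, -4 → best response C.
Agent 2 against A: payoffs 4, -4, -6 → best response X.
Agent 2 against B: payoffs -9, 6, 1 → best response Y.
Agent 2 against C: payoffs 1, -1, 3 → best response Z.
Mutual best responses: (C, Z).

(C, Z)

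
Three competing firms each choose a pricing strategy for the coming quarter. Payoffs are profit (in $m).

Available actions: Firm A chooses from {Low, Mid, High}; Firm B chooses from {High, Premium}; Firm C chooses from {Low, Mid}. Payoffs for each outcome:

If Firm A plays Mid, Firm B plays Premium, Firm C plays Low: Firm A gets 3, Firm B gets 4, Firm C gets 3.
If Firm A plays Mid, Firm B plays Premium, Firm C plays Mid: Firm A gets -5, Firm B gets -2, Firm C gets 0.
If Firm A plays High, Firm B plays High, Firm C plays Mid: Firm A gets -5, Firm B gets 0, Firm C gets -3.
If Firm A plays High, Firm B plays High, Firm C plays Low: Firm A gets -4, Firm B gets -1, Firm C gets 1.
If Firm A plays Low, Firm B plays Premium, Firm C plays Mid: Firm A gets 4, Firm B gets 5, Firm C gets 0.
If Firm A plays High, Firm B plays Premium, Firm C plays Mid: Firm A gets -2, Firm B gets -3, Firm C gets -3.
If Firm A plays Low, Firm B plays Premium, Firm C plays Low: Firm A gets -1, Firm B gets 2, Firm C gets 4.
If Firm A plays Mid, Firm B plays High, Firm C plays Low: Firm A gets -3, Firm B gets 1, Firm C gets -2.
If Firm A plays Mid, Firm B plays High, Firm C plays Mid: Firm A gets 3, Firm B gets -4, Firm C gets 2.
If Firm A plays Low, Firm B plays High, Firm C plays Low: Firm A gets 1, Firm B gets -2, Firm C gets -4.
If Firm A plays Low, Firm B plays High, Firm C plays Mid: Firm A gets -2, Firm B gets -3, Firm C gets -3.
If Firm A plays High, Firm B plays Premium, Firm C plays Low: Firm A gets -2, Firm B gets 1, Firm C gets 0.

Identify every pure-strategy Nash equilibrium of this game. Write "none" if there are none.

Pure NE: (Mid, Premium, Low)

Firm A against (High, Low): payoffs 1, -3, -4 → best response Low.
Firm A against (High, Mid): payoffs -2, 3, -5 → best response Mid.
Firm A against (Premium, Low): payoffs -1, 3, -2 → best response Mid.
Firm A against (Premium, Mid): payoffs 4, -5, -2 → best response Low.
Firm B against (Low, Low): payoffs -2, 2 → best response Premium.
Firm B against (Low, Mid): payoffs -3, 5 → best response Premium.
Firm B against (Mid, Low): payoffs 1, 4 → best response Premium.
Firm B against (Mid, Mid): payoffs -4, -2 → best response Premium.
Firm B against (High, Low): payoffs -1, 1 → best response Premium.
Firm B against (High, Mid): payoffs 0, -3 → best response High.
Firm C against (Low, High): payoffs -4, -3 → best response Mid.
Firm C against (Low, Premium): payoffs 4, 0 → best response Low.
Firm C against (Mid, High): payoffs -2, 2 → best response Mid.
Firm C against (Mid, Premium): payoffs 3, 0 → best response Low.
Firm C against (High, High): payoffs 1, -3 → best response Low.
Firm C against (High, Premium): payoffs 0, -3 → best response Low.
Mutual best responses: (Mid, Premium, Low).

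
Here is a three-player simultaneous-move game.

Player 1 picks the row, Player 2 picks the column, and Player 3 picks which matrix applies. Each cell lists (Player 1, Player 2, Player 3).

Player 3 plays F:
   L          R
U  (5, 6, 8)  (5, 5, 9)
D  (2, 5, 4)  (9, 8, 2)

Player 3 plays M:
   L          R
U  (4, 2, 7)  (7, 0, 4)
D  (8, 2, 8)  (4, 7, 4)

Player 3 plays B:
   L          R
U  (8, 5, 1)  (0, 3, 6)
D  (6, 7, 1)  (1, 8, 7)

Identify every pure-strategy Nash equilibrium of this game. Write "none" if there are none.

The pure Nash equilibria are (U, L, F) and (D, R, B).

For each player, find the best response to each opponent profile; mutual best responses are the pure NE.
Player 1 against (L, F): payoffs 5, 2 → best response U.
Player 1 against (L, M): payoffs 4, 8 → best response D.
Player 1 against (L, B): payoffs 8, 6 → best response U.
Player 1 against (R, F): payoffs 5, 9 → best response D.
Player 1 against (R, M): payoffs 7, 4 → best response U.
Player 1 against (R, B): payoffs 0, 1 → best response D.
Player 2 against (U, F): payoffs 6, 5 → best response L.
Player 2 against (U, M): payoffs 2, 0 → best response L.
Player 2 against (U, B): payoffs 5, 3 → best response L.
Player 2 against (D, F): payoffs 5, 8 → best response R.
Player 2 against (D, M): payoffs 2, 7 → best response R.
Player 2 against (D, B): payoffs 7, 8 → best response R.
Player 3 against (U, L): payoffs 8, 7, 1 → best response F.
Player 3 against (U, R): payoffs 9, 4, 6 → best response F.
Player 3 against (D, L): payoffs 4, 8, 1 → best response M.
Player 3 against (D, R): payoffs 2, 4, 7 → best response B.
Mutual best responses: (U, L, F); (D, R, B).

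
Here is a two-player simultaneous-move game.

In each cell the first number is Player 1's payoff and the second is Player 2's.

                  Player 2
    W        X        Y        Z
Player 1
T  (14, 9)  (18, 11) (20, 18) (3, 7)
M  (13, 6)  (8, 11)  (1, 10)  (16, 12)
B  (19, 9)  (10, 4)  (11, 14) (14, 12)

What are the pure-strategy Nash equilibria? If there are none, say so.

Mark each player's best response to every combination of opponents' strategies; a profile where every player is best-responding is a pure Nash equilibrium.
Player 1 against W: payoffs 14, 13, 19 → best response B.
Player 1 against X: payoffs 18, 8, 10 → best response T.
Player 1 against Y: payoffs 20, 1, 11 → best response T.
Player 1 against Z: payoffs 3, 16, 14 → best response M.
Player 2 against T: payoffs 9, 11, 18, 7 → best response Y.
Player 2 against M: payoffs 6, 11, 10, 12 → best response Z.
Player 2 against B: payoffs 9, 4, 14, 12 → best response Y.
Mutual best responses: (T, Y); (M, Z).

Pure-strategy Nash equilibria: (T, Y), (M, Z)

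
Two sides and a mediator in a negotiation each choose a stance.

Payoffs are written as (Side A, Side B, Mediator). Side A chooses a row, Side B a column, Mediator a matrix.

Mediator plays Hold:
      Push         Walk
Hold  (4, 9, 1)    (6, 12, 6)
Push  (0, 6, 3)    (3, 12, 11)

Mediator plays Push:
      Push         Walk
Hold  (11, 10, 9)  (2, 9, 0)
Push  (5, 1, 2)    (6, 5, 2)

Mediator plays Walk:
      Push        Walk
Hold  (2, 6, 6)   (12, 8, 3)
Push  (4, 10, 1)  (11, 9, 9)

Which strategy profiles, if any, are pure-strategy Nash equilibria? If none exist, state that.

Mark each player's best response to every combination of opponents' strategies; a profile where every player is best-responding is a pure Nash equilibrium.
Side A against (Push, Hold): payoffs 4, 0 → best response Hold.
Side A against (Push, Push): payoffs 11, 5 → best response Hold.
Side A against (Push, Walk): payoffs 2, 4 → best response Push.
Side A against (Walk, Hold): payoffs 6, 3 → best response Hold.
Side A against (Walk, Push): payoffs 2, 6 → best response Push.
Side A against (Walk, Walk): payoffs 12, 11 → best response Hold.
Side B against (Hold, Hold): payoffs 9, 12 → best response Walk.
Side B against (Hold, Push): payoffs 10, 9 → best response Push.
Side B against (Hold, Walk): payoffs 6, 8 → best response Walk.
Side B against (Push, Hold): payoffs 6, 12 → best response Walk.
Side B against (Push, Push): payoffs 1, 5 → best response Walk.
Side B against (Push, Walk): payoffs 10, 9 → best response Push.
Mediator against (Hold, Push): payoffs 1, 9, 6 → best response Push.
Mediator against (Hold, Walk): payoffs 6, 0, 3 → best response Hold.
Mediator against (Push, Push): payoffs 3, 2, 1 → best response Hold.
Mediator against (Push, Walk): payoffs 11, 2, 9 → best response Hold.
Mutual best responses: (Hold, Push, Push); (Hold, Walk, Hold).

Pure-strategy Nash equilibria: (Hold, Push, Push); (Hold, Walk, Hold)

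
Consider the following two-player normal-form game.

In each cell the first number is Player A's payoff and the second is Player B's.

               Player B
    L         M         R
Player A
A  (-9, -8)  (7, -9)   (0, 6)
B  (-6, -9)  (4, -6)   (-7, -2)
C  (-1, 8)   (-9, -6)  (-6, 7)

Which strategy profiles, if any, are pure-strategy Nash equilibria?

The pure Nash equilibria are (A, R) and (C, L).

(A, L): Player A can switch to B (-9 → -6). Not NE.
(A, M): Player B can switch to L (-9 → -8). Not NE.
(A, R): Player A gets 0, best alternative -6; Player B gets 6, best alternative -8. No profitable deviation — NE.
(B, L): Player A can switch to C (-6 → -1). Not NE.
(B, M): Player A can switch to A (4 → 7). Not NE.
(B, R): Player A can switch to A (-7 → 0). Not NE.
(C, L): Player A gets -1, best alternative -6; Player B gets 8, best alternative 7. No profitable deviation — NE.
(C, M): Player A can switch to A (-9 → 7). Not NE.
(C, R): Player A can switch to A (-6 → 0). Not NE.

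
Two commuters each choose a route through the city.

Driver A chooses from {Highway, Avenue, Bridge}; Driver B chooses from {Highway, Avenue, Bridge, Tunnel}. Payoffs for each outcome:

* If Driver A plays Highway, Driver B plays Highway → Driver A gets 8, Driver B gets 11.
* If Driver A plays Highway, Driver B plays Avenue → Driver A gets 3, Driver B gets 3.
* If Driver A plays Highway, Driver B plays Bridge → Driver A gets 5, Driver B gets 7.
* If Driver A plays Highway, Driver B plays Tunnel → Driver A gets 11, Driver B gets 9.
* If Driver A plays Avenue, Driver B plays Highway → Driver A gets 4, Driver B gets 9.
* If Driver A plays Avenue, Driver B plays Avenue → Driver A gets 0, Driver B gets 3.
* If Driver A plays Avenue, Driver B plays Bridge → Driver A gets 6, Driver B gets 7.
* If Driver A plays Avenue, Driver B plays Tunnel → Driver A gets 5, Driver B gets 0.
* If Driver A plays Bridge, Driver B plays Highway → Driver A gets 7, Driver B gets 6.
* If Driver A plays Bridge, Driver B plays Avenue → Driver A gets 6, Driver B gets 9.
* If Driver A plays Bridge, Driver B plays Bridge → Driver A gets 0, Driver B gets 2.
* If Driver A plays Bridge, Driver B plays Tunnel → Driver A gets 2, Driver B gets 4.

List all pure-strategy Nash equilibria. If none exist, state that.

Pure-strategy Nash equilibria: (Highway, Highway), (Bridge, Avenue)

Driver A against Highway: payoffs 8, 4, 7 → best response Highway.
Driver A against Avenue: payoffs 3, 0, 6 → best response Bridge.
Driver A against Bridge: payoffs 5, 6, 0 → best response Avenue.
Driver A against Tunnel: payoffs 11, 5, 2 → best response Highway.
Driver B against Highway: payoffs 11, 3, 7, 9 → best response Highway.
Driver B against Avenue: payoffs 9, 3, 7, 0 → best response Highway.
Driver B against Bridge: payoffs 6, 9, 2, 4 → best response Avenue.
Mutual best responses: (Highway, Highway); (Bridge, Avenue).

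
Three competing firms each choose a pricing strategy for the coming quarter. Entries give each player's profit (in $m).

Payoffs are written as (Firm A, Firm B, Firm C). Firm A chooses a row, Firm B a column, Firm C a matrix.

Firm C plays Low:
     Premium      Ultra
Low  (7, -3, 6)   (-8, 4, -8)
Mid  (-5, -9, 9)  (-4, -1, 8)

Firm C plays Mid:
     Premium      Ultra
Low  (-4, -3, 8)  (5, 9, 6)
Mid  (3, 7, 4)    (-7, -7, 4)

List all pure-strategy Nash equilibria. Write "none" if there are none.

Mark each player's best response to every combination of opponents' strategies; a profile where every player is best-responding is a pure Nash equilibrium.
Firm A against (Premium, Low): payoffs 7, -5 → best response Low.
Firm A against (Premium, Mid): payoffs -4, 3 → best response Mid.
Firm A against (Ultra, Low): payoffs -8, -4 → best response Mid.
Firm A against (Ultra, Mid): payoffs 5, -7 → best response Low.
Firm B against (Low, Low): payoffs -3, 4 → best response Ultra.
Firm B against (Low, Mid): payoffs -3, 9 → best response Ultra.
Firm B against (Mid, Low): payoffs -9, -1 → best response Ultra.
Firm B against (Mid, Mid): payoffs 7, -7 → best response Premium.
Firm C against (Low, Premium): payoffs 6, 8 → best response Mid.
Firm C against (Low, Ultra): payoffs -8, 6 → best response Mid.
Firm C against (Mid, Premium): payoffs 9, 4 → best response Low.
Firm C against (Mid, Ultra): payoffs 8, 4 → best response Low.
Mutual best responses: (Low, Ultra, Mid); (Mid, Ultra, Low).

(Low, Ultra, Mid); (Mid, Ultra, Low)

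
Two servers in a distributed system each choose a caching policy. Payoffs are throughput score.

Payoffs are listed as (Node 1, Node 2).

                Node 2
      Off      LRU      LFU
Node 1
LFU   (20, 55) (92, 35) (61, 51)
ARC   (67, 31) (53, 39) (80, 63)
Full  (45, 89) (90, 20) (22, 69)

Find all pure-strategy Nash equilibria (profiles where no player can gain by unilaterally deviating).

Node 1 against Off: payoffs 20, 67, 45 → best response ARC.
Node 1 against LRU: payoffs 92, 53, 90 → best response LFU.
Node 1 against LFU: payoffs 61, 80, 22 → best response ARC.
Node 2 against LFU: payoffs 55, 35, 51 → best response Off.
Node 2 against ARC: payoffs 31, 39, 63 → best response LFU.
Node 2 against Full: payoffs 89, 20, 69 → best response Off.
Mutual best responses: (ARC, LFU).

The unique pure-strategy Nash equilibrium is (ARC, LFU).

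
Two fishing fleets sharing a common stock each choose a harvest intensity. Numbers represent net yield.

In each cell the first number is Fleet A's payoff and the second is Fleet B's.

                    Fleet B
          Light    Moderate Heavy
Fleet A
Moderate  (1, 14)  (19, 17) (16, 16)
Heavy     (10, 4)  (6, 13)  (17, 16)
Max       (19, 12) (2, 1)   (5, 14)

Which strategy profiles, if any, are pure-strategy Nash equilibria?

Mark each player's best response to every combination of opponents' strategies; a profile where every player is best-responding is a pure Nash equilibrium.
Fleet A against Light: payoffs 1, 10, 19 → best response Max.
Fleet A against Moderate: payoffs 19, 6, 2 → best response Moderate.
Fleet A against Heavy: payoffs 16, 17, 5 → best response Heavy.
Fleet B against Moderate: payoffs 14, 17, 16 → best response Moderate.
Fleet B against Heavy: payoffs 4, 13, 16 → best response Heavy.
Fleet B against Max: payoffs 12, 1, 14 → best response Heavy.
Mutual best responses: (Moderate, Moderate); (Heavy, Heavy).

The pure Nash equilibria are (Moderate, Moderate) and (Heavy, Heavy).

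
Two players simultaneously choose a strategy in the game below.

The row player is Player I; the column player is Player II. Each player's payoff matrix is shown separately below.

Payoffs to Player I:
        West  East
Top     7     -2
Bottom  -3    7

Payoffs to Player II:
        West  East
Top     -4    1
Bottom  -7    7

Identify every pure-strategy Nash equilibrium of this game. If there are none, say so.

For each player, find the best response to each opponent profile; mutual best responses are the pure NE.
Player I against West: payoffs 7, -3 → best response Top.
Player I against East: payoffs -2, 7 → best response Bottom.
Player II against Top: payoffs -4, 1 → best response East.
Player II against Bottom: payoffs -7, 7 → best response East.
Mutual best responses: (Bottom, East).

(Bottom, East)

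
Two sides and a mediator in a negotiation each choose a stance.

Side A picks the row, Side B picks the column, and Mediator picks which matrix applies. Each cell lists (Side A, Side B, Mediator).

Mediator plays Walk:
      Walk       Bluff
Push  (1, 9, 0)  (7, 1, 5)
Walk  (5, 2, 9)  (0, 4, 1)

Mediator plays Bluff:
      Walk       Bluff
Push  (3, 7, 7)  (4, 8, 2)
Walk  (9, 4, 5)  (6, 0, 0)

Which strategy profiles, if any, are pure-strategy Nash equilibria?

Side A against (Walk, Walk): payoffs 1, 5 → best response Walk.
Side A against (Walk, Bluff): payoffs 3, 9 → best response Walk.
Side A against (Bluff, Walk): payoffs 7, 0 → best response Push.
Side A against (Bluff, Bluff): payoffs 4, 6 → best response Walk.
Side B against (Push, Walk): payoffs 9, 1 → best response Walk.
Side B against (Push, Bluff): payoffs 7, 8 → best response Bluff.
Side B against (Walk, Walk): payoffs 2, 4 → best response Bluff.
Side B against (Walk, Bluff): payoffs 4, 0 → best response Walk.
Mediator against (Push, Walk): payoffs 0, 7 → best response Bluff.
Mediator against (Push, Bluff): payoffs 5, 2 → best response Walk.
Mediator against (Walk, Walk): payoffs 9, 5 → best response Walk.
Mediator against (Walk, Bluff): payoffs 1, 0 → best response Walk.
No profile is a mutual best response for all players.

This game has no pure Nash equilibrium.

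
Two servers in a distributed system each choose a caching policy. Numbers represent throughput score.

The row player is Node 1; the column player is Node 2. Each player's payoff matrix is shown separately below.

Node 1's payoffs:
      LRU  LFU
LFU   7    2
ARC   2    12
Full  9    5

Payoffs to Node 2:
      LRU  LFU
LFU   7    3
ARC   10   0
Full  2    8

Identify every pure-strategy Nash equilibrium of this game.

none

Mark each player's best response to every combination of opponents' strategies; a profile where every player is best-responding is a pure Nash equilibrium.
Node 1 against LRU: payoffs 7, 2, 9 → best response Full.
Node 1 against LFU: payoffs 2, 12, 5 → best response ARC.
Node 2 against LFU: payoffs 7, 3 → best response LRU.
Node 2 against ARC: payoffs 10, 0 → best response LRU.
Node 2 against Full: payoffs 2, 8 → best response LFU.
No profile is a mutual best response for all players.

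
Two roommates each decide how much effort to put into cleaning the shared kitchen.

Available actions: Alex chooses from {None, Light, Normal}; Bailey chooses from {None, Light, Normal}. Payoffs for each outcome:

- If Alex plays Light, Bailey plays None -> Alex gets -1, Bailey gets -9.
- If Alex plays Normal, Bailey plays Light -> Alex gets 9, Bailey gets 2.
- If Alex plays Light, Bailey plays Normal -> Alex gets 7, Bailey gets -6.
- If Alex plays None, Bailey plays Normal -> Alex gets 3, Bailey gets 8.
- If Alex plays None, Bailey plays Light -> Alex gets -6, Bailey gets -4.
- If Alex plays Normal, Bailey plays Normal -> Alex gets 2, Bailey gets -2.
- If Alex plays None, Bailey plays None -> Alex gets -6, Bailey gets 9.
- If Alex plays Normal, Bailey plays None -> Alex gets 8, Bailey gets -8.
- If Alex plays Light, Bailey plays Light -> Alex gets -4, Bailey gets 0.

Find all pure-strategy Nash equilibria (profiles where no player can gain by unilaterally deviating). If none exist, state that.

(Normal, Light)

(None, None): Alex can switch to Light (-6 → -1). Not NE.
(None, Light): Alex can switch to Light (-6 → -4). Not NE.
(None, Normal): Alex can switch to Light (3 → 7). Not NE.
(Light, None): Alex can switch to Normal (-1 → 8). Not NE.
(Light, Light): Alex can switch to Normal (-4 → 9). Not NE.
(Light, Normal): Bailey can switch to Light (-6 → 0). Not NE.
(Normal, None): Bailey can switch to Light (-8 → 2). Not NE.
(Normal, Light): Alex gets 9, best alternative -4; Bailey gets 2, best alternative -2. No profitable deviation — NE.
(Normal, Normal): Alex can switch to None (2 → 3). Not NE.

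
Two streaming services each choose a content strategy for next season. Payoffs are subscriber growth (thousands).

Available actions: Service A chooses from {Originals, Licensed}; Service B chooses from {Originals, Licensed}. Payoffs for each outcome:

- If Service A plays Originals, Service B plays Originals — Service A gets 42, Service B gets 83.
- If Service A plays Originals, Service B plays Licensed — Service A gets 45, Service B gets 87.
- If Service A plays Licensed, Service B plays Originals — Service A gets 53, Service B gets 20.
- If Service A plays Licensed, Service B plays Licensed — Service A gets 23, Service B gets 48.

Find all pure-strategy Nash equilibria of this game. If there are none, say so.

(Originals, Licensed)

(Originals, Originals): Service A can switch to Licensed (42 → 53). Not NE.
(Originals, Licensed): Service A gets 45, best alternative 23; Service B gets 87, best alternative 83. No profitable deviation — NE.
(Licensed, Originals): Service B can switch to Licensed (20 → 48). Not NE.
(Licensed, Licensed): Service A can switch to Originals (23 → 45). Not NE.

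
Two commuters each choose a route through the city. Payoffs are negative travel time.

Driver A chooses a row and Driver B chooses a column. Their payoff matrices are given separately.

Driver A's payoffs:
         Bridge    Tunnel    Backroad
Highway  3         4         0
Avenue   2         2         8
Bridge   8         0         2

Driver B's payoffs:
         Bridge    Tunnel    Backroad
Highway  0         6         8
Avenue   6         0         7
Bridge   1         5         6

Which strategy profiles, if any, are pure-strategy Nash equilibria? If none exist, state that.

(Highway, Bridge): Driver A can switch to Bridge (3 → 8). Not NE.
(Highway, Tunnel): Driver B can switch to Backroad (6 → 8). Not NE.
(Highway, Backroad): Driver A can switch to Avenue (0 → 8). Not NE.
(Avenue, Bridge): Driver A can switch to Highway (2 → 3). Not NE.
(Avenue, Tunnel): Driver A can switch to Highway (2 → 4). Not NE.
(Avenue, Backroad): Driver A gets 8, best alternative 2; Driver B gets 7, best alternative 6. No profitable deviation — NE.
(Bridge, Bridge): Driver B can switch to Tunnel (1 → 5). Not NE.
(Bridge, Tunnel): Driver A can switch to Highway (0 → 4). Not NE.
(Bridge, Backroad): Driver A can switch to Avenue (2 → 8). Not NE.

The unique pure-strategy Nash equilibrium is (Avenue, Backroad).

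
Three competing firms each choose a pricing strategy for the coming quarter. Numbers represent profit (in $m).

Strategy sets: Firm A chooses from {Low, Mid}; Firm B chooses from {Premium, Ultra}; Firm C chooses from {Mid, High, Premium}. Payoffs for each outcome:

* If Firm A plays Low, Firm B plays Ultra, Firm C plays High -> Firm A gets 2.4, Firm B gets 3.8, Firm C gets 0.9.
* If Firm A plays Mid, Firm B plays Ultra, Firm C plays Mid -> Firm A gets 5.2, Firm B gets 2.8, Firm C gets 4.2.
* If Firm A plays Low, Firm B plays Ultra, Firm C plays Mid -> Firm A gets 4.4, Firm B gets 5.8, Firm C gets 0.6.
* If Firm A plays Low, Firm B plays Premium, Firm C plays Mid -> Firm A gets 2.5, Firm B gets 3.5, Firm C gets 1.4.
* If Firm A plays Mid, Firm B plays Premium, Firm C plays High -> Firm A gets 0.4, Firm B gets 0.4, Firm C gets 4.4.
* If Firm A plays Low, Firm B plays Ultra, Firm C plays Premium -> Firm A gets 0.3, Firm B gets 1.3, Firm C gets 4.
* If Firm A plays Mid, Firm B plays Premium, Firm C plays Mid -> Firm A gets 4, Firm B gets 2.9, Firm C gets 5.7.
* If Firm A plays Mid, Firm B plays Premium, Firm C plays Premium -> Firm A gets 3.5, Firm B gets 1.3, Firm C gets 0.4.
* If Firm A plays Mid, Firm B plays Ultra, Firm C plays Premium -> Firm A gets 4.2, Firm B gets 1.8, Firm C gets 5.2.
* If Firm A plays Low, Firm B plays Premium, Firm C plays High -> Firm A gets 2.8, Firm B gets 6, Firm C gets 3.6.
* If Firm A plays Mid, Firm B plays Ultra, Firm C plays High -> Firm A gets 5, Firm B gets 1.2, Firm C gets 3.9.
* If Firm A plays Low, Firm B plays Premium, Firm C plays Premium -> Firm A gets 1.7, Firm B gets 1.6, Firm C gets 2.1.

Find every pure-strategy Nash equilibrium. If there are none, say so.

Pure-strategy Nash equilibria: (Low, Premium, High), (Mid, Premium, Mid), (Mid, Ultra, Premium)

(Low, Premium, Mid): Firm A can switch to Mid (2.5 → 4). Not NE.
(Low, Premium, High): Firm A gets 2.8, best alternative 0.4; Firm B gets 6, best alternative 3.8; Firm C gets 3.6, best alternative 2.1. No profitable deviation — NE.
(Low, Premium, Premium): Firm A can switch to Mid (1.7 → 3.5). Not NE.
(Low, Ultra, Mid): Firm A can switch to Mid (4.4 → 5.2). Not NE.
(Low, Ultra, High): Firm A can switch to Mid (2.4 → 5). Not NE.
(Low, Ultra, Premium): Firm A can switch to Mid (0.3 → 4.2). Not NE.
(Mid, Premium, Mid): Firm A gets 4, best alternative 2.5; Firm B gets 2.9, best alternative 2.8; Firm C gets 5.7, best alternative 4.4. No profitable deviation — NE.
(Mid, Premium, High): Firm A can switch to Low (0.4 → 2.8). Not NE.
(Mid, Premium, Premium): Firm B can switch to Ultra (1.3 → 1.8). Not NE.
(Mid, Ultra, Mid): Firm B can switch to Premium (2.8 → 2.9). Not NE.
(Mid, Ultra, High): Firm C can switch to Mid (3.9 → 4.2). Not NE.
(Mid, Ultra, Premium): Firm A gets 4.2, best alternative 0.3; Firm B gets 1.8, best alternative 1.3; Firm C gets 5.2, best alternative 4.2. No profitable deviation — NE.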